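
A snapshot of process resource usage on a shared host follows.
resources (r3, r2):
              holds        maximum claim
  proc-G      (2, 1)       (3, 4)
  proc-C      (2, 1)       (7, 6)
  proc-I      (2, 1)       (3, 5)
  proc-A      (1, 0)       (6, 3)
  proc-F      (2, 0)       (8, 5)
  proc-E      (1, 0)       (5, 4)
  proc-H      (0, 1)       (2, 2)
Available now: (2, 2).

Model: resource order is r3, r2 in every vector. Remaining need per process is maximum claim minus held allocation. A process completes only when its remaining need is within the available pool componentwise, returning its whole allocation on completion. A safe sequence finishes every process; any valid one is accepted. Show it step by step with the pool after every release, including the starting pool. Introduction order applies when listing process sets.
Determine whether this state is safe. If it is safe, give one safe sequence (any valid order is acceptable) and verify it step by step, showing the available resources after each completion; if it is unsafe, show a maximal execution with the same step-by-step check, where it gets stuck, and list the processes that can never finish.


SAFE, for example via the order proc-H, proc-G, proc-I, proc-E, proc-F, proc-A, proc-C.
Key observation: proc-H marks the first exact bind of the order: its need (2, 1) fits the free (2, 2) with zero slack on a requested resource.
Walking it through:
  pool = (2, 2)
  run proc-H (needs (2, 1), free (2, 2)); after release of (0, 1) the pool is (2, 3)
  run proc-G (needs (1, 3), free (2, 3)); after release of (2, 1) the pool is (4, 4)
  run proc-I (needs (1, 4), free (4, 4)); after release of (2, 1) the pool is (6, 5)
  run proc-E (needs (4, 4), free (6, 5)); after release of (1, 0) the pool is (7, 5)
  run proc-F (needs (6, 5), free (7, 5)); after release of (2, 0) the pool is (9, 5)
  run proc-A (needs (5, 3), free (9, 5)); after release of (1, 0) the pool is (10, 5)
  run proc-C (needs (5, 5), free (10, 5)); after release of (2, 1) the pool is (12, 6)


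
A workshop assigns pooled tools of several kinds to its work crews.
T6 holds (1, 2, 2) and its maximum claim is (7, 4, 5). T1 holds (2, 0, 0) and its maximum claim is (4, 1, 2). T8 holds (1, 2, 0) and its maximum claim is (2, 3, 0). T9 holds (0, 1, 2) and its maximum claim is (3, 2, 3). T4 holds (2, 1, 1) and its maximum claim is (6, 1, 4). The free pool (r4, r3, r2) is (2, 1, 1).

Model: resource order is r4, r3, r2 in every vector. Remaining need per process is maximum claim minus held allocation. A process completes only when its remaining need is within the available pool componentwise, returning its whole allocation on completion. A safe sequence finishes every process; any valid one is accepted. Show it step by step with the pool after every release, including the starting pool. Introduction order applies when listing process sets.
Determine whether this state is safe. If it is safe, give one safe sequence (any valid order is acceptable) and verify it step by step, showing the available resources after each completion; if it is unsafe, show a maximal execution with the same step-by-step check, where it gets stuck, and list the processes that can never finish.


The state is SAFE; one workable sequence: T8, T9, T1, T4, T6.
Key observation: the first exact fit in this order is T8 — it needs (1, 1, 0) with (2, 1, 1) free, meeting a requested resource to the last unit.
Verifying each step:
  pool = (2, 1, 1)
  T8 needs (1, 1, 0) <= (2, 1, 1) -> finishes; pool += (1, 2, 0) = (3, 3, 1)
  T9 needs (3, 1, 1) <= (3, 3, 1) -> finishes; pool += (0, 1, 2) = (3, 4, 3)
  T1 needs (2, 1, 2) <= (3, 4, 3) -> finishes; pool += (2, 0, 0) = (5, 4, 3)
  T4 needs (4, 0, 3) <= (5, 4, 3) -> finishes; pool += (2, 1, 1) = (7, 5, 4)
  T6 needs (6, 2, 3) <= (7, 5, 4) -> finishes; pool += (1, 2, 2) = (8, 7, 6)


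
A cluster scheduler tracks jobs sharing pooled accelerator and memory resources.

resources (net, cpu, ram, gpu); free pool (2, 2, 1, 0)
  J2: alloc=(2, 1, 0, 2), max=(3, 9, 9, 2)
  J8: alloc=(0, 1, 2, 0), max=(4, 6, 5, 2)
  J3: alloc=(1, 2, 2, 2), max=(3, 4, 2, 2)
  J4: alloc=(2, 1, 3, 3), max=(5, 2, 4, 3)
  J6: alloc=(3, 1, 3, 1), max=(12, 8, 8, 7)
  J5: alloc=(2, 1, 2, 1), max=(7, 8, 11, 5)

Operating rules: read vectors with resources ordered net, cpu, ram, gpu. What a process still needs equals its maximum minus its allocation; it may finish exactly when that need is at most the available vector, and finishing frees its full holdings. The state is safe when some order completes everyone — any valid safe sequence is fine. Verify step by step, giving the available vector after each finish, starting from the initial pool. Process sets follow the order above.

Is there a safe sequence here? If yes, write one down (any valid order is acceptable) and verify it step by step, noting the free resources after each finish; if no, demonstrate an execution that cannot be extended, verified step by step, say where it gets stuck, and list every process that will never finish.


The state is UNSAFE.
Key observation: cpu is the bottleneck — with J3, J4, J8 done the pool holds (5, 6, 8, 5), short of every remaining need.
A maximal execution: J3, J4, J8 — then nothing else fits. Check, step by step:
  pool = (2, 2, 1, 0)
  run J3 (needs (2, 2, 0, 0), free (2, 2, 1, 0)); after release of (1, 2, 2, 2) the pool is (3, 4, 3, 2)
  run J4 (needs (3, 1, 1, 0), free (3, 4, 3, 2)); after release of (2, 1, 3, 3) the pool is (5, 5, 6, 5)
  run J8 (needs (4, 5, 3, 2), free (5, 5, 6, 5)); after release of (0, 1, 2, 0) the pool is (5, 6, 8, 5)
  blocked: J2 wants (1, 8, 9, 0), pool (5, 6, 8, 5) — not enough cpu and ram
  blocked: J6 wants (9, 7, 5, 6), pool (5, 6, 8, 5) — not enough net, cpu and gpu
  blocked: J5 wants (5, 7, 9, 4), pool (5, 6, 8, 5) — not enough cpu and ram
Permanently blocked: J2, J6 and J5.


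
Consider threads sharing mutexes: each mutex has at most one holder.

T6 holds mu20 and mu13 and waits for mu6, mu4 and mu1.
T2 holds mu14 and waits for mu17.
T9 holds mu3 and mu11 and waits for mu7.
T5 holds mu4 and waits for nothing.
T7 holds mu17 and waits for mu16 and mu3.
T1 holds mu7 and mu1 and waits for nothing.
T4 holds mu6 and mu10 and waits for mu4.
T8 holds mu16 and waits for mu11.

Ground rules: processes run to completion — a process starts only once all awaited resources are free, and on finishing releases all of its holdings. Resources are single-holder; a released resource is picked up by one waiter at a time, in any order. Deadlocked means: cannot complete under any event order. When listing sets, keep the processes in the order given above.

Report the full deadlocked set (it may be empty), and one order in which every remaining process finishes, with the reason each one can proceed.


Nothing here is deadlocked.
Key observation: no waiting chain loops back on itself — every chain ends at a process that waits on nothing, so everyone eventually runs.
One completion order for the rest: T1, T9, T5, T8, T4, T6, T7, T2.
Verifying each step:
  T1: no waits; runs immediately, freeing mu7 and mu1
  run T9 (all its waits — mu7 — are resolved); releases mu3 and mu11
  T5: no waits; runs immediately, freeing mu4
  run T8 (all its waits — mu11 — are resolved); releases mu16
  run T4 (all its waits — mu4 — are resolved); releases mu6 and mu10
  run T6 (all its waits — mu6, mu4 and mu1 — are resolved); releases mu20 and mu13
  run T7 (all its waits — mu16 and mu3 — are resolved); releases mu17
  run T2 (all its waits — mu17 — are resolved); releases mu14


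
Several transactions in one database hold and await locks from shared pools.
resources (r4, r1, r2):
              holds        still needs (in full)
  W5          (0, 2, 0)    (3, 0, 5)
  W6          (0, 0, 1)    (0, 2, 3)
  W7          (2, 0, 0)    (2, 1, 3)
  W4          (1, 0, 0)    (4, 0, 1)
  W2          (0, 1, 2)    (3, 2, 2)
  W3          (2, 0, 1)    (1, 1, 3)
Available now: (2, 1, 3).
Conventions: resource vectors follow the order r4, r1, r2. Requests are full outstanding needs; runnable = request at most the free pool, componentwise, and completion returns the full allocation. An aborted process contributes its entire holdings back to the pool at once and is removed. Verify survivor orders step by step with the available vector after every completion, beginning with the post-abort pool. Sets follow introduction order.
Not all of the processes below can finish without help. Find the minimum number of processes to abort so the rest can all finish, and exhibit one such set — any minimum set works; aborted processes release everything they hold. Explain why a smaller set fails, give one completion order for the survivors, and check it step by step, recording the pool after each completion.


The answer: abort W2.
Key observation: W6 had no path to completion before; after the abort of W2 ((0, 1, 2) returned), step 3 is where it fits.
Why nothing smaller works: aborting no one leaves the state deadlocked as given.
One survivor order: W7, W4, W6, W3, W5. Step-by-step check (post-abort pool first):
  pool = (2, 2, 5)
  W7 needs (2, 1, 3) <= (2, 2, 5) -> finishes; pool += (2, 0, 0) = (4, 2, 5)
  W4 needs (4, 0, 1) <= (4, 2, 5) -> finishes; pool += (1, 0, 0) = (5, 2, 5)
  W6 needs (0, 2, 3) <= (5, 2, 5) -> finishes; pool += (0, 0, 1) = (5, 2, 6)
  W3 needs (1, 1, 3) <= (5, 2, 6) -> finishes; pool += (2, 0, 1) = (7, 2, 7)
  W5 needs (3, 0, 5) <= (7, 2, 7) -> finishes; pool += (0, 2, 0) = (7, 4, 7)


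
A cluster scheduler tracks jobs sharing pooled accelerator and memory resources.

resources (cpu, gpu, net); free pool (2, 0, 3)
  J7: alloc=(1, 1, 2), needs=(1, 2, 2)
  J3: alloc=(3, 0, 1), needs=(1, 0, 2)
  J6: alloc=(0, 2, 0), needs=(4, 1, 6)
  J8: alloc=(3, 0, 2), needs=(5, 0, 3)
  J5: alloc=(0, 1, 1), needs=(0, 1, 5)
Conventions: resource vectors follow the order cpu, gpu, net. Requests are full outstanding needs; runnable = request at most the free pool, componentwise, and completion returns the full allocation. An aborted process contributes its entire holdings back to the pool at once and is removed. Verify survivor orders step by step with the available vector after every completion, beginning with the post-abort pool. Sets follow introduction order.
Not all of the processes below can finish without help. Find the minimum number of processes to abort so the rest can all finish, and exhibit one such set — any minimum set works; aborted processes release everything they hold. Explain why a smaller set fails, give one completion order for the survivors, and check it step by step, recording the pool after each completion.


The answer: abort J6.
Key observation: J5 could never have finished before the abort; with (0, 2, 0) returned by J6, it fits at step 3.
Why nothing smaller works: aborting no one leaves the state deadlocked as given.
The survivors complete as J3, J8, J5, J7. Walking it through (starting from the post-abort pool):
  pool = (2, 2, 3)
  run J3 (needs (1, 0, 2), free (2, 2, 3)); after release of (3, 0, 1) the pool is (5, 2, 4)
  run J8 (needs (5, 0, 3), free (5, 2, 4)); after release of (3, 0, 2) the pool is (8, 2, 6)
  run J5 (needs (0, 1, 5), free (8, 2, 6)); after release of (0, 1, 1) the pool is (8, 3, 7)
  run J7 (needs (1, 2, 2), free (8, 3, 7)); after release of (1, 1, 2) the pool is (9, 4, 9)


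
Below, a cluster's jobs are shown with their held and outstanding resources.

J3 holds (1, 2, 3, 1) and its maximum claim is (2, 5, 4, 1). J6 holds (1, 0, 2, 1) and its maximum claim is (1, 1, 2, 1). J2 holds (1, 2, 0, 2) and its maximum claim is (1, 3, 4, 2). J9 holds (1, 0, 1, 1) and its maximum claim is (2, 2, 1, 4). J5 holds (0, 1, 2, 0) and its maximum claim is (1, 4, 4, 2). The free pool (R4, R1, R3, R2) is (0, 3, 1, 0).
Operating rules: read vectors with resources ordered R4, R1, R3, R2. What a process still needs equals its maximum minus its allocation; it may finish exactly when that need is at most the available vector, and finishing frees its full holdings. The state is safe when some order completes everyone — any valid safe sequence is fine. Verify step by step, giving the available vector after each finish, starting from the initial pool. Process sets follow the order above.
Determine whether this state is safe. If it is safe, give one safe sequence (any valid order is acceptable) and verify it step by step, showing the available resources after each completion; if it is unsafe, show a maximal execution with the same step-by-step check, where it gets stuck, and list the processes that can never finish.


SAFE. One safe sequence: J6, J3, J5, J2, J9.
Key observation: the order's first zero-slack moment is J3 ((1, 3, 1, 0) needed, (1, 3, 3, 1) free — a requested resource with nothing to spare).
Check, step by step:
  pool = (0, 3, 1, 0)
  J6 needs (0, 1, 0, 0) <= (0, 3, 1, 0) -> finishes; pool += (1, 0, 2, 1) = (1, 3, 3, 1)
  J3 needs (1, 3, 1, 0) <= (1, 3, 3, 1) -> finishes; pool += (1, 2, 3, 1) = (2, 5, 6, 2)
  J5 needs (1, 3, 2, 2) <= (2, 5, 6, 2) -> finishes; pool += (0, 1, 2, 0) = (2, 6, 8, 2)
  J2 needs (0, 1, 4, 0) <= (2, 6, 8, 2) -> finishes; pool += (1, 2, 0, 2) = (3, 8, 8, 4)
  J9 needs (1, 2, 0, 3) <= (3, 8, 8, 4) -> finishes; pool += (1, 0, 1, 1) = (4, 8, 9, 5)


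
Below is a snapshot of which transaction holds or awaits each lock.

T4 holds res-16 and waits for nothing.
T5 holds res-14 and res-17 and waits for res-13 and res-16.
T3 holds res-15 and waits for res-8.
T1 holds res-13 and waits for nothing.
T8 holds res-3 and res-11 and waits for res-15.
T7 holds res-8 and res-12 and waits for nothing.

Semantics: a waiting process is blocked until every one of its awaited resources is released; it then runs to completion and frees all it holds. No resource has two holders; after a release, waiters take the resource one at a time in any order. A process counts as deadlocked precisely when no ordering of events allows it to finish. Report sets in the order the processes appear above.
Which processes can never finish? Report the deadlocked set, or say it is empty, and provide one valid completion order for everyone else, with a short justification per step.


No process is deadlocked.
Key observation: the wait relation is loop-free; peeling off processes with no waits unwinds the whole state.
One completion order for the rest: T7, T4, T3, T8, T1, T5.
Step-by-step check:
  T7 waits on nothing -> runs at once and releases res-8 and res-12
  T4 waits on nothing -> runs at once and releases res-16
  T3: everything it awaited (res-8) is free; runs, freeing res-15
  T8: everything it awaited (res-15) is free; runs, freeing res-3 and res-11
  T1 waits on nothing -> runs at once and releases res-13
  T5: everything it awaited (res-13 and res-16) is free; runs, freeing res-14 and res-17


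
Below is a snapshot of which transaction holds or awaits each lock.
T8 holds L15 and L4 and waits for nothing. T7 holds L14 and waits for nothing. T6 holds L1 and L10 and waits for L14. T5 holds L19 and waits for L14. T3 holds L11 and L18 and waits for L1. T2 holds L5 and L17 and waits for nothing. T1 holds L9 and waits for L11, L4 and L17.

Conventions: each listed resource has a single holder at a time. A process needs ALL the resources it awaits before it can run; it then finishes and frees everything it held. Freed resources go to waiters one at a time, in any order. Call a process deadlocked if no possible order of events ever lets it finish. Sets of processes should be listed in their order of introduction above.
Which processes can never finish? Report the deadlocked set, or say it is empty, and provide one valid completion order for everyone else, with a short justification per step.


The deadlocked set is empty.
Key observation: although several processes wait, no cycle exists — each chain bottoms out at a free runner.
One completion order for the rest: T8, T7, T6, T3, T2, T1, T5.
Check, step by step:
  run T8 (it waits on nothing); releases L15 and L4
  run T7 (it waits on nothing); releases L14
  run T6 (all its waits — L14 — are resolved); releases L1 and L10
  run T3 (all its waits — L1 — are resolved); releases L11 and L18
  run T2 (it waits on nothing); releases L5 and L17
  run T1 (all its waits — L11, L4 and L17 — are resolved); releases L9
  run T5 (all its waits — L14 — are resolved); releases L19


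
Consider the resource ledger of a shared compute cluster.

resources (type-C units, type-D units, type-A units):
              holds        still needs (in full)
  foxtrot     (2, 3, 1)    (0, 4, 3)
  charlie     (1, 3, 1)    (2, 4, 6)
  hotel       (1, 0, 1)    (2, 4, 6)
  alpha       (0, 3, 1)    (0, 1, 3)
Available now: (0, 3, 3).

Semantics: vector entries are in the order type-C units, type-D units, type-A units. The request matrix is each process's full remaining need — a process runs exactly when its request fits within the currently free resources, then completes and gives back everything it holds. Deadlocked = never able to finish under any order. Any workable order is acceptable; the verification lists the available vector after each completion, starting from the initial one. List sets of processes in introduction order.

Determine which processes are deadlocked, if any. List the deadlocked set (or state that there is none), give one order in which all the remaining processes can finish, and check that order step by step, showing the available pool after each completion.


Deadlocked: charlie and hotel.
Key observation: alpha, foxtrot can finish, but then (2, 9, 5) is all there is, and the blocked group's type-A units demands exceed it.
One completion order for the rest: alpha, foxtrot. Step-by-step check:
  pool = (0, 3, 3)
  alpha: need (0, 1, 3) fits (0, 3, 3); releases (0, 3, 1), pool now (0, 6, 4)
  foxtrot: need (0, 4, 3) fits (0, 6, 4); releases (2, 3, 1), pool now (2, 9, 5)
The blocked processes can never fit:
  charlie still needs (2, 4, 6) but only (2, 9, 5) is free — short on type-A units
  hotel still needs (2, 4, 6) but only (2, 9, 5) is free — short on type-A units


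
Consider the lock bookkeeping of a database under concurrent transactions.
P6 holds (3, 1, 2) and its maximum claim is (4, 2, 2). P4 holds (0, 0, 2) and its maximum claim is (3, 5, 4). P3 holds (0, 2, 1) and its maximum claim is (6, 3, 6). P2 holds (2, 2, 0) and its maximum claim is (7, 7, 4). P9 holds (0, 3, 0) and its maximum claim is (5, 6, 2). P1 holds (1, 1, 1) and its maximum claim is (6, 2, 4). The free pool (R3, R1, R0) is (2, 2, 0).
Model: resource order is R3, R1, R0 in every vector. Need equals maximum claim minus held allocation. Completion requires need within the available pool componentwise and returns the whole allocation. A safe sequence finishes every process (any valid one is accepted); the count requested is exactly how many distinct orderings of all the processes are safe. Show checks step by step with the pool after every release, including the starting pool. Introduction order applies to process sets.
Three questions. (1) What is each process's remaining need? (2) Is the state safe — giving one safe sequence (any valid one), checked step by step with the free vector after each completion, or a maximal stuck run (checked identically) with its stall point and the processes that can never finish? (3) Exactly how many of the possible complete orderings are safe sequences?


(1) Need matrix, components ordered R3, R1, R0:
  P6: (1, 1, 0)
  P4: (3, 5, 2)
  P3: (6, 1, 5)
  P2: (5, 5, 4)
  P9: (5, 3, 2)
  P1: (5, 1, 3)
(2) SAFE, for example via the order P6, P9, P4, P1, P2, P3.
Key observation: P9 is the earliest step where a requested resource binds exactly: need (5, 3, 2), pool (5, 3, 2) at its turn.
Step-by-step check:
  pool = (2, 2, 0)
  P6: need (1, 1, 0) fits (2, 2, 0); releases (3, 1, 2), pool now (5, 3, 2)
  P9: need (5, 3, 2) fits (5, 3, 2); releases (0, 3, 0), pool now (5, 6, 2)
  P4: need (3, 5, 2) fits (5, 6, 2); releases (0, 0, 2), pool now (5, 6, 4)
  P1: need (5, 1, 3) fits (5, 6, 4); releases (1, 1, 1), pool now (6, 7, 5)
  P2: need (5, 5, 4) fits (6, 7, 5); releases (2, 2, 0), pool now (8, 9, 5)
  P3: need (6, 1, 5) fits (8, 9, 5); releases (0, 2, 1), pool now (8, 11, 6)
(3) The exact count: 3 of the possible complete orderings are safe sequences.


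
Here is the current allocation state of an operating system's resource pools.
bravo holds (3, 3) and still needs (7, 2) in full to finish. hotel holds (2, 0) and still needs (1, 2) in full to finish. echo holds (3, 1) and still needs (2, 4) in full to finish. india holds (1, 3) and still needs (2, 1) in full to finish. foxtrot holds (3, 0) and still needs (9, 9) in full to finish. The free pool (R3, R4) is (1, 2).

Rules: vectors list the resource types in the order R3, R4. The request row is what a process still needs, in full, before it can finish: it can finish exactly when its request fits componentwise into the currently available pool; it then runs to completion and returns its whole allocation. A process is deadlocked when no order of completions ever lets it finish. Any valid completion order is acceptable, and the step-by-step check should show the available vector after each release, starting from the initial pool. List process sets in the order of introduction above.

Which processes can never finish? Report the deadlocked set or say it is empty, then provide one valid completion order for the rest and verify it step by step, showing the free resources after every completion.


The deadlocked set is empty.
Key observation: no deadlock: hotel fits now, and the freed resources carry the rest through.
A valid finishing order for the others: hotel, india, echo, bravo, foxtrot. Walking it through:
  pool = (1, 2)
  run hotel (needs (1, 2), free (1, 2)); after release of (2, 0) the pool is (3, 2)
  run india (needs (2, 1), free (3, 2)); after release of (1, 3) the pool is (4, 5)
  run echo (needs (2, 4), free (4, 5)); after release of (3, 1) the pool is (7, 6)
  run bravo (needs (7, 2), free (7, 6)); after release of (3, 3) the pool is (10, 9)
  run foxtrot (needs (9, 9), free (10, 9)); after release of (3, 0) the pool is (13, 9)


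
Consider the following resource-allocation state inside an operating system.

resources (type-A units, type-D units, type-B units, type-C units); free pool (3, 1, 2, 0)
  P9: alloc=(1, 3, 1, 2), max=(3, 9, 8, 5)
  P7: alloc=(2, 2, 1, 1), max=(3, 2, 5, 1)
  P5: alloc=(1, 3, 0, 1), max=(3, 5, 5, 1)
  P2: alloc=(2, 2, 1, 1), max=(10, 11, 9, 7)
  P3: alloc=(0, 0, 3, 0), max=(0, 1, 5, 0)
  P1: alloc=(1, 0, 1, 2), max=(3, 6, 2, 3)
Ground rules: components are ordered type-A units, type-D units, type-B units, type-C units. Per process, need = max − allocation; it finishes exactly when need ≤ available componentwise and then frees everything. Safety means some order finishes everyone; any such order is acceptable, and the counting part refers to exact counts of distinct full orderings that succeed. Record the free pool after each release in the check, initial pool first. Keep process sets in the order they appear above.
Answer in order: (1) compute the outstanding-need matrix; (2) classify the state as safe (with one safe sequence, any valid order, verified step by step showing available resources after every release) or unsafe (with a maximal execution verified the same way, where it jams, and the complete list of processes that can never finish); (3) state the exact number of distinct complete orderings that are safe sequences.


(1) Outstanding need per process (order type-A units, type-D units, type-B units, type-C units):
  P9: (2, 6, 7, 3)
  P7: (1, 0, 4, 0)
  P5: (2, 2, 5, 0)
  P2: (8, 9, 8, 6)
  P3: (0, 1, 2, 0)
  P1: (2, 6, 1, 1)
(2) SAFE. One safe sequence: P3, P7, P5, P1, P9, P2.
Key observation: the first exact fit in this order is P3 — it needs (0, 1, 2, 0) with (3, 1, 2, 0) free, meeting a requested resource to the last unit.
Walking it through:
  pool = (3, 1, 2, 0)
  P3: need (0, 1, 2, 0) fits (3, 1, 2, 0); releases (0, 0, 3, 0), pool now (3, 1, 5, 0)
  P7: need (1, 0, 4, 0) fits (3, 1, 5, 0); releases (2, 2, 1, 1), pool now (5, 3, 6, 1)
  P5: need (2, 2, 5, 0) fits (5, 3, 6, 1); releases (1, 3, 0, 1), pool now (6, 6, 6, 2)
  P1: need (2, 6, 1, 1) fits (6, 6, 6, 2); releases (1, 0, 1, 2), pool now (7, 6, 7, 4)
  P9: need (2, 6, 7, 3) fits (7, 6, 7, 4); releases (1, 3, 1, 2), pool now (8, 9, 8, 6)
  P2: need (8, 9, 8, 6) fits (8, 9, 8, 6); releases (2, 2, 1, 1), pool now (10, 11, 9, 7)
(3) Exactly 1 of the possible complete orderings is a safe sequence.


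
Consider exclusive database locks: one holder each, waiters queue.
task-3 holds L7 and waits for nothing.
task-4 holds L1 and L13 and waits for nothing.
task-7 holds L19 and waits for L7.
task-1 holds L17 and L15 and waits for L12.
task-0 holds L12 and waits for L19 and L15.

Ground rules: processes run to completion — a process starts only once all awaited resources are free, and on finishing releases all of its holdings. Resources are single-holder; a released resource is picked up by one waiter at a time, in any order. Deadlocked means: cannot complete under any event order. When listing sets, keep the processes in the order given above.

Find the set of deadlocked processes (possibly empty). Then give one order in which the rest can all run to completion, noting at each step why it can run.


Deadlocked set: task-1 and task-0.
Key observation: nobody on the ring task-1 -> task-0 -> task-1 can start until another member finishes, which never happens; no other process is dragged down with it.
One completion order for the rest: task-4, task-3, task-7.
Check, step by step:
  task-4 waits on nothing -> runs at once and releases L1 and L13
  task-3 waits on nothing -> runs at once and releases L7
  task-7 waits on L7 — all released -> runs and releases L19


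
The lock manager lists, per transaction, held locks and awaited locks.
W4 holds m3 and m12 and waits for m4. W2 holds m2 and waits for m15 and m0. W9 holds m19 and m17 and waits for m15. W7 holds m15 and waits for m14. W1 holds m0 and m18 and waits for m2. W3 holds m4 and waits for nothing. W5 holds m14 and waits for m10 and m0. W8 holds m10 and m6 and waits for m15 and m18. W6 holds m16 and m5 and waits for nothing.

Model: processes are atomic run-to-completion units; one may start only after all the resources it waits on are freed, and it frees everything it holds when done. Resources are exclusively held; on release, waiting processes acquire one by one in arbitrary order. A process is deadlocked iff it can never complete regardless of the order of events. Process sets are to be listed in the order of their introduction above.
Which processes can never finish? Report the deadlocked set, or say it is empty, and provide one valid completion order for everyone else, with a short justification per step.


Deadlocked set: W2, W9, W7, W1, W5 and W8.
Key observation: the loop W2 -> W7 -> W5 -> W1 -> W2 blocks itself forever; W8 is caught in further circular waits and W9 waits into the deadlock from upstream.
One completion order for the rest: W3, W4, W6.
Step-by-step check:
  W3 waits on nothing -> runs at once and releases m4
  W4 waits on m4 — all released -> runs and releases m3 and m12
  W6 waits on nothing -> runs at once and releases m16 and m5


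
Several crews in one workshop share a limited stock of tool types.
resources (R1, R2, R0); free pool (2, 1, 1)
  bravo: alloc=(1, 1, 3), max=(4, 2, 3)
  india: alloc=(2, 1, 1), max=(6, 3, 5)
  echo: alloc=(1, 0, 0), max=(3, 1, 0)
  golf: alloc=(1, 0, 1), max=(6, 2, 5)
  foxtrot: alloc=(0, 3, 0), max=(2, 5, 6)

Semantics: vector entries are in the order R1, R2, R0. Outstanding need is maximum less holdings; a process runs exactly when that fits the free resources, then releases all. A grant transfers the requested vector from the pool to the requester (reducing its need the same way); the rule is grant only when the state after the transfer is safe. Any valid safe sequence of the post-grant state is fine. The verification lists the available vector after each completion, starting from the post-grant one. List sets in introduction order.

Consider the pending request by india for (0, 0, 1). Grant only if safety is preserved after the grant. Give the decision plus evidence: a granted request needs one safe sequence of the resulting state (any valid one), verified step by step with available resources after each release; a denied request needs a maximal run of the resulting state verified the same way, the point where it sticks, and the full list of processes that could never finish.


GRANT: granting preserves safety; a valid post-grant sequence is echo, bravo, india, golf, foxtrot.
Key observation: even at the reduced pool (2, 1, 0), echo fits immediately, so safety survives the grant.
Verifying the post-grant state step by step:
  pool = (2, 1, 0)
  run echo (needs (2, 1, 0), free (2, 1, 0)); after release of (1, 0, 0) the pool is (3, 1, 0)
  run bravo (needs (3, 1, 0), free (3, 1, 0)); after release of (1, 1, 3) the pool is (4, 2, 3)
  run india (needs (4, 2, 3), free (4, 2, 3)); after release of (2, 1, 2) the pool is (6, 3, 5)
  run golf (needs (5, 2, 4), free (6, 3, 5)); after release of (1, 0, 1) the pool is (7, 3, 6)
  run foxtrot (needs (2, 2, 6), free (7, 3, 6)); after release of (0, 3, 0) the pool is (7, 6, 6)


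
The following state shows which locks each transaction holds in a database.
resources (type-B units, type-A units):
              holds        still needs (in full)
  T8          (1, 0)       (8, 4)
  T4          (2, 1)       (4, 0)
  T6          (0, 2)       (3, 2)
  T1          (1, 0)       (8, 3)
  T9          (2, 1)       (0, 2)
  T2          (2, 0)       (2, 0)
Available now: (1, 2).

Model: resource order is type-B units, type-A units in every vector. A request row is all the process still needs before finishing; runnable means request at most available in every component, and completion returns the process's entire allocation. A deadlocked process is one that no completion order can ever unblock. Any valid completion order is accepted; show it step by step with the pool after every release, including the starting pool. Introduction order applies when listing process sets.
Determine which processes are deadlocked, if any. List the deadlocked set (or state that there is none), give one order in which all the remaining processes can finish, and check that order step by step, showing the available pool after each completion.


Deadlocked: T8 and T1.
Key observation: no order helps: past T9, T2, T4, T6, the free pool tops out at (7, 6), below what each blocked process needs in type-B units.
One completion order for the rest: T9, T2, T4, T6. Verifying each step:
  pool = (1, 2)
  T9 needs (0, 2) <= (1, 2) -> finishes; pool += (2, 1) = (3, 3)
  T2 needs (2, 0) <= (3, 3) -> finishes; pool += (2, 0) = (5, 3)
  T4 needs (4, 0) <= (5, 3) -> finishes; pool += (2, 1) = (7, 4)
  T6 needs (3, 2) <= (7, 4) -> finishes; pool += (0, 2) = (7, 6)
The blocked processes can never fit:
  T8 cannot run: need (8, 4) vs free (7, 6) (insufficient type-B units)
  T1 cannot run: need (8, 3) vs free (7, 6) (insufficient type-B units)


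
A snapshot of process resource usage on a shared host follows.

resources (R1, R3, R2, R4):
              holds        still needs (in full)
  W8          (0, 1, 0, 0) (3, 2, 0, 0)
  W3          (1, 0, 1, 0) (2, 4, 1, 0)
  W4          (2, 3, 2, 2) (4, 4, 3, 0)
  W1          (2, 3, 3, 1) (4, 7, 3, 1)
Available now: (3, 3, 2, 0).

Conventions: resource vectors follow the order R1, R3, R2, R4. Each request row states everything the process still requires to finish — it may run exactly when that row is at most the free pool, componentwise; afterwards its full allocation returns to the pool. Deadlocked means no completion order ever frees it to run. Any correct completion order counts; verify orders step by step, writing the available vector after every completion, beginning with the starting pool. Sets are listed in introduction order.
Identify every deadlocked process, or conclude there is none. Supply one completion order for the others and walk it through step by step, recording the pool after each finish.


Nothing here is deadlocked.
Key observation: no deadlock: W8 fits now, and the freed resources carry the rest through.
One completion order for the rest: W8, W3, W4, W1. Walking it through:
  pool = (3, 3, 2, 0)
  run W8 (needs (3, 2, 0, 0), free (3, 3, 2, 0)); after release of (0, 1, 0, 0) the pool is (3, 4, 2, 0)
  run W3 (needs (2, 4, 1, 0), free (3, 4, 2, 0)); after release of (1, 0, 1, 0) the pool is (4, 4, 3, 0)
  run W4 (needs (4, 4, 3, 0), free (4, 4, 3, 0)); after release of (2, 3, 2, 2) the pool is (6, 7, 5, 2)
  run W1 (needs (4, 7, 3, 1), free (6, 7, 5, 2)); after release of (2, 3, 3, 1) the pool is (8, 10, 8, 3)


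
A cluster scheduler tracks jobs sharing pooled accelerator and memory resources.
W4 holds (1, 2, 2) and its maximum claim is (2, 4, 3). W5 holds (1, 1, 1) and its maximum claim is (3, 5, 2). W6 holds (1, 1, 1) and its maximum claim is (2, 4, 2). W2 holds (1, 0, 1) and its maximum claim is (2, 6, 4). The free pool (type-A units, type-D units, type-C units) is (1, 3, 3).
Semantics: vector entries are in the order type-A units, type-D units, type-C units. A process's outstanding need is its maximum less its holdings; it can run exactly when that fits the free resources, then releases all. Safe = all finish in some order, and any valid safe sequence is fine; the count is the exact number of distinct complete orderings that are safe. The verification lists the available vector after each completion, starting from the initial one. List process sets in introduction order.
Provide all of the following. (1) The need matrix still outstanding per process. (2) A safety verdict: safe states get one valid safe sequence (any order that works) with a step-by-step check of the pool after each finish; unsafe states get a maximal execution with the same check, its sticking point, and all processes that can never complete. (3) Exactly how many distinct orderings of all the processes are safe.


(1) Need matrix, components ordered type-A units, type-D units, type-C units:
  W4: (1, 2, 1)
  W5: (2, 4, 1)
  W6: (1, 3, 1)
  W2: (1, 6, 3)
(2) SAFE — a valid safe sequence is W6, W4, W5, W2.
Key observation: reading the order forward, W6 is the first process whose need (1, 3, 1) meets the free pool (1, 3, 3) exactly on a resource it requests.
Check, step by step:
  pool = (1, 3, 3)
  W6 needs (1, 3, 1) <= (1, 3, 3) -> finishes; pool += (1, 1, 1) = (2, 4, 4)
  W4 needs (1, 2, 1) <= (2, 4, 4) -> finishes; pool += (1, 2, 2) = (3, 6, 6)
  W5 needs (2, 4, 1) <= (3, 6, 6) -> finishes; pool += (1, 1, 1) = (4, 7, 7)
  W2 needs (1, 6, 3) <= (4, 7, 7) -> finishes; pool += (1, 0, 1) = (5, 7, 8)
(3) Exactly 7 of the possible complete orderings are safe sequences.


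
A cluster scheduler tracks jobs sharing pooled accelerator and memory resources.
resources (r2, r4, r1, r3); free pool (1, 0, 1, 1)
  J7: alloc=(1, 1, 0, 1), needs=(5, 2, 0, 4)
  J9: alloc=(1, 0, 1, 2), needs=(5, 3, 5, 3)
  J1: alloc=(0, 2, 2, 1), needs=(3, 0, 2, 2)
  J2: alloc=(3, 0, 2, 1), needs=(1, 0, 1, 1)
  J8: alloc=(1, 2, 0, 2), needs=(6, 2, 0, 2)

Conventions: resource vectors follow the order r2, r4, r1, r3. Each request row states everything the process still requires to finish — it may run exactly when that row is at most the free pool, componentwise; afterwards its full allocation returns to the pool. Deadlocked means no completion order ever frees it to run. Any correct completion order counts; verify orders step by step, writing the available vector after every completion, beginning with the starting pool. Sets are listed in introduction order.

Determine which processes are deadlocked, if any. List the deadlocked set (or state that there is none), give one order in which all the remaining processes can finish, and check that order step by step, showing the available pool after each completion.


The deadlocked set is J7, J9 and J8.
Key observation: no order helps: past J2, J1, the free pool tops out at (4, 2, 5, 3), below what each blocked process needs in r2.
The rest can finish in the order J2, J1. Step-by-step check:
  pool = (1, 0, 1, 1)
  J2 needs (1, 0, 1, 1) <= (1, 0, 1, 1) -> finishes; pool += (3, 0, 2, 1) = (4, 0, 3, 2)
  J1 needs (3, 0, 2, 2) <= (4, 0, 3, 2) -> finishes; pool += (0, 2, 2, 1) = (4, 2, 5, 3)
The blocked processes can never fit:
  J7 still needs (5, 2, 0, 4) but only (4, 2, 5, 3) is free — short on r2 and r3
  J9 still needs (5, 3, 5, 3) but only (4, 2, 5, 3) is free — short on r2 and r4
  J8 still needs (6, 2, 0, 2) but only (4, 2, 5, 3) is free — short on r2


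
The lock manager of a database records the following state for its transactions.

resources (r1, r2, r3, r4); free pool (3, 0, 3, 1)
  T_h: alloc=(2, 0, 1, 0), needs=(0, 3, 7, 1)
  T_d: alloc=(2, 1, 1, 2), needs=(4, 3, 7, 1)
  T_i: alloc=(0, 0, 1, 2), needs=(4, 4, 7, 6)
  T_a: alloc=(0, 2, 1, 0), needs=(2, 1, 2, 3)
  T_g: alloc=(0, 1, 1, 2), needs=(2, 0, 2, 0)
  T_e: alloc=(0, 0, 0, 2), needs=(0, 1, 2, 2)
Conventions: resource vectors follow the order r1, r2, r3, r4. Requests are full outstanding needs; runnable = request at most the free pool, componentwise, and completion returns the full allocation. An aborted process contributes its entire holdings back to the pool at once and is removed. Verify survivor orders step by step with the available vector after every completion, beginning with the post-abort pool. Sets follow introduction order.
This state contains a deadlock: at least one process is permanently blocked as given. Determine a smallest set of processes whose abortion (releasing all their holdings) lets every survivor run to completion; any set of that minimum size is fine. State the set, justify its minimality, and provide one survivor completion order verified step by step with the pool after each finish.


Abort T_d and T_i.
Key observation: the returned (2, 1, 2, 4) from T_d and T_i is what brings T_h — unrunnable before, under any order — into play at step 4.
No one abort is enough; case by case: T_h alone leaves T_d blocked (short on r3); T_d alone leaves T_h blocked (short on r3); T_i alone leaves T_h blocked (short on r3); T_a alone leaves T_h blocked (short on r3); T_g alone leaves T_h blocked (short on r3); T_e alone leaves T_h blocked (short on r3).
Survivors finish in the order: T_g, T_a, T_e, T_h. Step-by-step check (pool after the aborts first):
  pool = (5, 1, 5, 5)
  T_g needs (2, 0, 2, 0) <= (5, 1, 5, 5) -> finishes; pool += (0, 1, 1, 2) = (5, 2, 6, 7)
  T_a needs (2, 1, 2, 3) <= (5, 2, 6, 7) -> finishes; pool += (0, 2, 1, 0) = (5, 4, 7, 7)
  T_e needs (0, 1, 2, 2) <= (5, 4, 7, 7) -> finishes; pool += (0, 0, 0, 2) = (5, 4, 7, 9)
  T_h needs (0, 3, 7, 1) <= (5, 4, 7, 9) -> finishes; pool += (2, 0, 1, 0) = (7, 4, 8, 9)


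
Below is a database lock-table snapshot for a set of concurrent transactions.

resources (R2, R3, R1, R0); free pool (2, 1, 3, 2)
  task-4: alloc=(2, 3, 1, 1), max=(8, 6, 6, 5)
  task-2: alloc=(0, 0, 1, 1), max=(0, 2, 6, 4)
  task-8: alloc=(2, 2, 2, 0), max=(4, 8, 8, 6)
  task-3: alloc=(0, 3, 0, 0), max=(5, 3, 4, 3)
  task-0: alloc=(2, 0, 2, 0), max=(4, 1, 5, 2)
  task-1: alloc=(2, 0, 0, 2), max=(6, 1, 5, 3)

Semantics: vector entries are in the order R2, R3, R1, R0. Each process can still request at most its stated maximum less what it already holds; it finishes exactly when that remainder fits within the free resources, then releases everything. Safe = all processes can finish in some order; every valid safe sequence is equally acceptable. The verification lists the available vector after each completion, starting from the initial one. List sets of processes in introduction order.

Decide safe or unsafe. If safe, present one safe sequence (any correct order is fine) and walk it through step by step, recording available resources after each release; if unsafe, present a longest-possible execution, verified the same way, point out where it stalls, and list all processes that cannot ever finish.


SAFE, for example via the order task-0, task-1, task-3, task-4, task-2, task-8.
Key observation: task-0 is the earliest step where a requested resource binds exactly: need (2, 1, 3, 2), pool (2, 1, 3, 2) at its turn.
Check, step by step:
  pool = (2, 1, 3, 2)
  task-0: need (2, 1, 3, 2) fits (2, 1, 3, 2); releases (2, 0, 2, 0), pool now (4, 1, 5, 2)
  task-1: need (4, 1, 5, 1) fits (4, 1, 5, 2); releases (2, 0, 0, 2), pool now (6, 1, 5, 4)
  task-3: need (5, 0, 4, 3) fits (6, 1, 5, 4); releases (0, 3, 0, 0), pool now (6, 4, 5, 4)
  task-4: need (6, 3, 5, 4) fits (6, 4, 5, 4); releases (2, 3, 1, 1), pool now (8, 7, 6, 5)
  task-2: need (0, 2, 5, 3) fits (8, 7, 6, 5); releases (0, 0, 1, 1), pool now (8, 7, 7, 6)
  task-8: need (2, 6, 6, 6) fits (8, 7, 7, 6); releases (2, 2, 2, 0), pool now (10, 9, 9, 6)
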